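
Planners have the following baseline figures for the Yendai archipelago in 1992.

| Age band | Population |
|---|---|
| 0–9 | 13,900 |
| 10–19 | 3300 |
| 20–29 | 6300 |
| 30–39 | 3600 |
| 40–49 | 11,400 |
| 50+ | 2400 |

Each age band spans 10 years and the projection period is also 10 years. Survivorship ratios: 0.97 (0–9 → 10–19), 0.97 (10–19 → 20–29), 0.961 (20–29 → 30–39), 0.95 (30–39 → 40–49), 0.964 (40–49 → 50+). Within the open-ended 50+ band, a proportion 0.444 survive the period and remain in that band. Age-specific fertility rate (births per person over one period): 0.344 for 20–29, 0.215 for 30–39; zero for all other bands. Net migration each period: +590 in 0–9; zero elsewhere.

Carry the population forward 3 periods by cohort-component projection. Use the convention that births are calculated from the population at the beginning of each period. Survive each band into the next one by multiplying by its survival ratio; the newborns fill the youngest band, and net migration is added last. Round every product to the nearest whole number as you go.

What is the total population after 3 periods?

36851

[period 1]
Births: 6300 × 0.344 = 2167, 3600 × 0.215 = 774 → 2941
10–19: 13900 × 0.97 = 13483
20–29: 3300 × 0.97 = 3201
30–39: 6300 × 0.961 = 6054
40–49: 3600 × 0.95 = 3420
50+: 11400 × 0.964 + 2400 × 0.444 = 10990 + 1066 = 12056
Net migration: 0–9 + 590 → 3531
End of period: [3531, 13483, 3201, 6054, 3420, 12056]
[period 2]
Births: 3201 × 0.344 = 1101, 6054 × 0.215 = 1302 → 2403
10–19: 3531 × 0.97 = 3425
20–29: 13483 × 0.97 = 13079
30–39: 3201 × 0.961 = 3076
40–49: 6054 × 0.95 = 5751
50+: 3420 × 0.964 + 12056 × 0.444 = 3297 + 5353 = 8650
Net migration: 0–9 + 590 → 2993
End of period: [2993, 3425, 13079, 3076, 5751, 8650]
[period 3]
Births: 13079 × 0.344 = 4499, 3076 × 0.215 = 661 → 5160
10–19: 2993 × 0.97 = 2903
20–29: 3425 × 0.97 = 3322
30–39: 13079 × 0.961 = 12569
40–49: 3076 × 0.95 = 2922
50+: 5751 × 0.964 + 8650 × 0.444 = 5544 + 3841 = 9385
Net migration: 0–9 + 590 → 5750
End of period: [5750, 2903, 3322, 12569, 2922, 9385]
Total after period 3: 5750 + 2903 + 3322 + 12569 + 2922 + 9385 = 36851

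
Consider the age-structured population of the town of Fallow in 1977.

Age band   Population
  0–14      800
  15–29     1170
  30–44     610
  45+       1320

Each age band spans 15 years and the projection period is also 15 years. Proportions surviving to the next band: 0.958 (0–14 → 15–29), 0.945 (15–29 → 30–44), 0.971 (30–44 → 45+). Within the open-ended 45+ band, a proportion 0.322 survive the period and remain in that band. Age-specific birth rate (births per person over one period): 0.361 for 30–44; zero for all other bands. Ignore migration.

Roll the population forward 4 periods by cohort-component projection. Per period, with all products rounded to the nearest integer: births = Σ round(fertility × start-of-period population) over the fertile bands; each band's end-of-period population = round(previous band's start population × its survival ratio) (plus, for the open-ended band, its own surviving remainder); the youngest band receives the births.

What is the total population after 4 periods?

1248

Numbering the bands 1..4 from youngest to oldest:
— Period 1 —
Births: 610 × 0.361 = 220
Band 2: 800 × 0.958 = 766
Band 3: 1170 × 0.945 = 1106
Band 4: 610 × 0.971 + 1320 × 0.322 = 592 + 425 = 1017
→ [220, 766, 1106, 1017]
— Period 2 —
Births: 1106 × 0.361 = 399
Band 2: 220 × 0.958 = 211
Band 3: 766 × 0.945 = 724
Band 4: 1106 × 0.971 + 1017 × 0.322 = 1074 + 327 = 1401
→ [399, 211, 724, 1401]
— Period 3 —
Births: 724 × 0.361 = 261
Band 2: 399 × 0.958 = 382
Band 3: 211 × 0.945 = 199
Band 4: 724 × 0.971 + 1401 × 0.322 = 703 + 451 = 1154
→ [261, 382, 199, 1154]
— Period 4 —
Births: 199 × 0.361 = 72
Band 2: 261 × 0.958 = 250
Band 3: 382 × 0.945 = 361
Band 4: 199 × 0.971 + 1154 × 0.322 = 193 + 372 = 565
→ [72, 250, 361, 565]
Total after period 4: 72 + 250 + 361 + 565 = 1248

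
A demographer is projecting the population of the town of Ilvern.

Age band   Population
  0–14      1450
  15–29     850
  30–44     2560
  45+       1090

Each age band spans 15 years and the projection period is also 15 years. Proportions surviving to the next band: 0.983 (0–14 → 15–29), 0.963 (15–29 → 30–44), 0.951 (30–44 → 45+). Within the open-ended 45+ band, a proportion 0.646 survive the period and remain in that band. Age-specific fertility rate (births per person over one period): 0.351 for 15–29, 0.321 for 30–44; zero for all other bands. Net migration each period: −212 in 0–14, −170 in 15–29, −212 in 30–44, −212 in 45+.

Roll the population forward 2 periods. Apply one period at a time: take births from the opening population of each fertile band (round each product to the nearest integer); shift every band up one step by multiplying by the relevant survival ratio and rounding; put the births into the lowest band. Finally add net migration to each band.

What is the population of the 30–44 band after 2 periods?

Period 1:
Births: 850 × 0.351 = 298 ; 2560 × 0.321 = 822 ⇒ total 1120
15–29: 1450 × 0.983 = 1425
30–44: 850 × 0.963 = 819
45+: 2560 × 0.951 + 1090 × 0.646 = 2435 + 704 = 3139
Net migration: 0–14 − 212 → 908; 15–29 − 170 → 1255; 30–44 − 212 → 607; 45+ − 212 → 2927
→ [908, 1255, 607, 2927]
Period 2:
Births: 1255 × 0.351 = 441 ; 607 × 0.321 = 195 ⇒ total 636
15–29: 908 × 0.983 = 893
30–44: 1255 × 0.963 = 1209
45+: 607 × 0.951 + 2927 × 0.646 = 577 + 1891 = 2468
Net migration: 0–14 − 212 → 424; 15–29 − 170 → 723; 30–44 − 212 → 997; 45+ − 212 → 2256
→ [424, 723, 997, 2256]

997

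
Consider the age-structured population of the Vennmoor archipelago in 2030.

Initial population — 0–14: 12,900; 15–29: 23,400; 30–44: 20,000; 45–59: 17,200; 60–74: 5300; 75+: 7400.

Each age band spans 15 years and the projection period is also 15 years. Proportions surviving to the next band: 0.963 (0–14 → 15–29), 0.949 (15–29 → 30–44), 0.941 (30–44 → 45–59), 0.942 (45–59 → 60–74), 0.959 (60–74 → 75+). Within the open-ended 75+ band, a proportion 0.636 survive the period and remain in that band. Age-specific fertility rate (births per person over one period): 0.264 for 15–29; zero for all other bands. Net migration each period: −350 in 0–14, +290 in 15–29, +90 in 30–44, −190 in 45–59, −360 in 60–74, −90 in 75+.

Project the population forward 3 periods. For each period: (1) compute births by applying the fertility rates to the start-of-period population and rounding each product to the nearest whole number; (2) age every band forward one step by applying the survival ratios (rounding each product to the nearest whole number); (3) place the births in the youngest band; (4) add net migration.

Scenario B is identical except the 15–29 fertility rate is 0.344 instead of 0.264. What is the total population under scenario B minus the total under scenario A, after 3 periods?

Let band 1 be 0–14 through band 6 = 75+.
[period 1]
Births: 23400 * 0.264 = 6178
Band 2: 12900 * 0.963 = 12423
Band 3: 23400 * 0.949 = 22207
Band 4: 20000 * 0.941 = 18820
Band 5: 17200 * 0.942 = 16202
Band 6: 5300 * 0.959 + 7400 * 0.636 = 5083 + 4706 = 9789
Net migration: Band 1 − 350 → 5828; Band 2 + 290 → 12713; Band 3 + 90 → 22297; Band 4 − 190 → 18630; Band 5 − 360 → 15842; Band 6 − 90 → 9699
End of period: [5828, 12713, 22297, 18630, 15842, 9699]
[period 2]
Births: 12713 * 0.264 = 3356
Band 2: 5828 * 0.963 = 5612
Band 3: 12713 * 0.949 = 12065
Band 4: 22297 * 0.941 = 20981
Band 5: 18630 * 0.942 = 17549
Band 6: 15842 * 0.959 + 9699 * 0.636 = 15192 + 6169 = 21361
Net migration: Band 1 − 350 → 3006; Band 2 + 290 → 5902; Band 3 + 90 → 12155; Band 4 − 190 → 20791; Band 5 − 360 → 17189; Band 6 − 90 → 21271
End of period: [3006, 5902, 12155, 20791, 17189, 21271]
[period 3]
Births: 5902 * 0.264 = 1558
Band 2: 3006 * 0.963 = 2895
Band 3: 5902 * 0.949 = 5601
Band 4: 12155 * 0.941 = 11438
Band 5: 20791 * 0.942 = 19585
Band 6: 17189 * 0.959 + 21271 * 0.636 = 16484 + 13528 = 30012
Net migration: Band 1 − 350 → 1208; Band 2 + 290 → 3185; Band 3 + 90 → 5691; Band 4 − 190 → 11248; Band 5 − 360 → 19225; Band 6 − 90 → 29922
End of period: [1208, 3185, 5691, 11248, 19225, 29922]
Scenario A total after 3 periods: 70479
Scenario B projection —
[period 1]
Births: 23400 * 0.344 = 8050
Band 2: 12900 * 0.963 = 12423
Band 3: 23400 * 0.949 = 22207
Band 4: 20000 * 0.941 = 18820
Band 5: 17200 * 0.942 = 16202
Band 6: 5300 * 0.959 + 7400 * 0.636 = 5083 + 4706 = 9789
Net migration: Band 1 − 350 → 7700; Band 2 + 290 → 12713; Band 3 + 90 → 22297; Band 4 − 190 → 18630; Band 5 − 360 → 15842; Band 6 − 90 → 9699
End of period: [7700, 12713, 22297, 18630, 15842, 9699]
[period 2]
Births: 12713 * 0.344 = 4373
Band 2: 7700 * 0.963 = 7415
Band 3: 12713 * 0.949 = 12065
Band 4: 22297 * 0.941 = 20981
Band 5: 18630 * 0.942 = 17549
Band 6: 15842 * 0.959 + 9699 * 0.636 = 15192 + 6169 = 21361
Net migration: Band 1 − 350 → 4023; Band 2 + 290 → 7705; Band 3 + 90 → 12155; Band 4 − 190 → 20791; Band 5 − 360 → 17189; Band 6 − 90 → 21271
End of period: [4023, 7705, 12155, 20791, 17189, 21271]
[period 3]
Births: 7705 * 0.344 = 2651
Band 2: 4023 * 0.963 = 3874
Band 3: 7705 * 0.949 = 7312
Band 4: 12155 * 0.941 = 11438
Band 5: 20791 * 0.942 = 19585
Band 6: 17189 * 0.959 + 21271 * 0.636 = 16484 + 13528 = 30012
Net migration: Band 1 − 350 → 2301; Band 2 + 290 → 4164; Band 3 + 90 → 7402; Band 4 − 190 → 11248; Band 5 − 360 → 19225; Band 6 − 90 → 29922
End of period: [2301, 4164, 7402, 11248, 19225, 29922]
Scenario B total after 3 periods: 74262
Difference B − A = 74262 − 70479 = 3783

3783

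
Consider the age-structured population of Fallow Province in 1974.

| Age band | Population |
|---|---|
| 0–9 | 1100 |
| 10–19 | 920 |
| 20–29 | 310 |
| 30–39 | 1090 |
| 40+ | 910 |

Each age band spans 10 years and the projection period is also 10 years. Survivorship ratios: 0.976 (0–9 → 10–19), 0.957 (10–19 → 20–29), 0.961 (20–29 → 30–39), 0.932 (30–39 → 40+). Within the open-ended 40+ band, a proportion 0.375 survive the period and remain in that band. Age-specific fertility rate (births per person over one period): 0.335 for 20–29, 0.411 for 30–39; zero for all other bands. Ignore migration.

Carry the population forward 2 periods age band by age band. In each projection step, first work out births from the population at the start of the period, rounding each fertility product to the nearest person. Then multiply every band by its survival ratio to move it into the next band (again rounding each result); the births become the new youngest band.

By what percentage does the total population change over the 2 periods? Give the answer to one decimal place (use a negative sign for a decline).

Numbering the bands 1..5 from youngest to oldest:
— Period 1 —
Births: 310 × 0.335 = 104, 1090 × 0.411 = 448 ⇒ total 552
Band 2: 1100 × 0.976 = 1074
Band 3: 920 × 0.957 = 880
Band 4: 310 × 0.961 = 298
Band 5: 1090 × 0.932 + 910 × 0.375 = 1016 + 341 = 1357
Population now: 0–9=552, 10–19=1074, 20–29=880, 30–39=298, 40+=1357
— Period 2 —
Births: 880 × 0.335 = 295, 298 × 0.411 = 122 ⇒ total 417
Band 2: 552 × 0.976 = 539
Band 3: 1074 × 0.957 = 1028
Band 4: 880 × 0.961 = 846
Band 5: 298 × 0.932 + 1357 × 0.375 = 278 + 509 = 787
Population now: 0–9=417, 10–19=539, 20–29=1028, 30–39=846, 40+=787
Total: 4330 → 3617; change = -713; percentage change = -16.5%

-16.5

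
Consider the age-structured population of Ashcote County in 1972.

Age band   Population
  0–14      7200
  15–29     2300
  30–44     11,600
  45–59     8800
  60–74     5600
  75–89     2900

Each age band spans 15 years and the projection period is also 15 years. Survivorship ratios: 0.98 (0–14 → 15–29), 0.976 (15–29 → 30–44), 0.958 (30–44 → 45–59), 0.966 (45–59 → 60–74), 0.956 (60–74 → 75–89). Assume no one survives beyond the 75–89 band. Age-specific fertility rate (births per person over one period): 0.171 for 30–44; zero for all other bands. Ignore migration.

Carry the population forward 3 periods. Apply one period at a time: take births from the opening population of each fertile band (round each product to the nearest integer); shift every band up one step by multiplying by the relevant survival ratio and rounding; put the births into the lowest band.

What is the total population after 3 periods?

22390

Call the groups 1 to 6, youngest first.
Period 1:
Births: 11600 × 0.171 = 1984
Group 2: 7200 × 0.98 = 7056
Group 3: 2300 × 0.976 = 2245
Group 4: 11600 × 0.958 = 11113
Group 5: 8800 × 0.966 = 8501
Group 6: 5600 × 0.956 = 5354
Giving 1984 / 7056 / 2245 / 11113 / 8501 / 5354.
Period 2:
Births: 2245 × 0.171 = 384
Group 2: 1984 × 0.98 = 1944
Group 3: 7056 × 0.976 = 6887
Group 4: 2245 × 0.958 = 2151
Group 5: 11113 × 0.966 = 10735
Group 6: 8501 × 0.956 = 8127
Giving 384 / 1944 / 6887 / 2151 / 10735 / 8127.
Period 3:
Births: 6887 × 0.171 = 1178
Group 2: 384 × 0.98 = 376
Group 3: 1944 × 0.976 = 1897
Group 4: 6887 × 0.958 = 6598
Group 5: 2151 × 0.966 = 2078
Group 6: 10735 × 0.956 = 10263
Giving 1178 / 376 / 1897 / 6598 / 2078 / 10263.
Total after period 3: 1178 + 376 + 1897 + 6598 + 2078 + 10263 = 22390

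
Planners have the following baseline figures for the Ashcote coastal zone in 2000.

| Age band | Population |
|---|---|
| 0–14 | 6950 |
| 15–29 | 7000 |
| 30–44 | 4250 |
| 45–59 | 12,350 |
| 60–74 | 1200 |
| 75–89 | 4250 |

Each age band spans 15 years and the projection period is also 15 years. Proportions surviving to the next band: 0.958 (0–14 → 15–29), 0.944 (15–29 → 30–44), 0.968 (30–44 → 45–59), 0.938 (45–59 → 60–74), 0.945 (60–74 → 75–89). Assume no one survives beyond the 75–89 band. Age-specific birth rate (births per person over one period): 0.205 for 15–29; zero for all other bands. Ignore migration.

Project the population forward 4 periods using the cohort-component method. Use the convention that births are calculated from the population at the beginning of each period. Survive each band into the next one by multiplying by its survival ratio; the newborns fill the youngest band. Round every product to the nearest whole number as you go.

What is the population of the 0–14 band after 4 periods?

268

(Bands numbered youngest = 1 to oldest = 6.)
[period 1]
Births: 7000 * 0.205 = 1435
Band 2: 6950 * 0.958 = 6658
Band 3: 7000 * 0.944 = 6608
Band 4: 4250 * 0.968 = 4114
Band 5: 12350 * 0.938 = 11584
Band 6: 1200 * 0.945 = 1134
Population now: 0–14=1435, 15–29=6658, 30–44=6608, 45–59=4114, 60–74=11584, 75–89=1134
[period 2]
Births: 6658 * 0.205 = 1365
Band 2: 1435 * 0.958 = 1375
Band 3: 6658 * 0.944 = 6285
Band 4: 6608 * 0.968 = 6397
Band 5: 4114 * 0.938 = 3859
Band 6: 11584 * 0.945 = 10947
Population now: 0–14=1365, 15–29=1375, 30–44=6285, 45–59=6397, 60–74=3859, 75–89=10947
[period 3]
Births: 1375 * 0.205 = 282
Band 2: 1365 * 0.958 = 1308
Band 3: 1375 * 0.944 = 1298
Band 4: 6285 * 0.968 = 6084
Band 5: 6397 * 0.938 = 6000
Band 6: 3859 * 0.945 = 3647
Population now: 0–14=282, 15–29=1308, 30–44=1298, 45–59=6084, 60–74=6000, 75–89=3647
[period 4]
Births: 1308 * 0.205 = 268
Band 2: 282 * 0.958 = 270
Band 3: 1308 * 0.944 = 1235
Band 4: 1298 * 0.968 = 1256
Band 5: 6084 * 0.938 = 5707
Band 6: 6000 * 0.945 = 5670
Population now: 0–14=268, 15–29=270, 30–44=1235, 45–59=1256, 60–74=5707, 75–89=5670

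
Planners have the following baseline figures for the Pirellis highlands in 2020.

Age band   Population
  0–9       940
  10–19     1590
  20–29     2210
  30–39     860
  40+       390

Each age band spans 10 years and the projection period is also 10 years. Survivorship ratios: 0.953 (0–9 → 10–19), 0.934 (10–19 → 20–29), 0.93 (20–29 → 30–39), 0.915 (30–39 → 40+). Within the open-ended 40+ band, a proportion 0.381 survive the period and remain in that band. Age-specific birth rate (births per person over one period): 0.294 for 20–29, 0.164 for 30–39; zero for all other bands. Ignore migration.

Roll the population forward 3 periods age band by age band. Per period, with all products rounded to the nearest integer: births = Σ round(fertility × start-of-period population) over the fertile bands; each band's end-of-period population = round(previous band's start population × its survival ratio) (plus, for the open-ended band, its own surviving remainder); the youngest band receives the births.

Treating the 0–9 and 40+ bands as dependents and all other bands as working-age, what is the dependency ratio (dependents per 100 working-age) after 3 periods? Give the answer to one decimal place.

Call the groups 1 to 5, youngest first.
— Period 1 —
Births: 2210 * 0.294 = 650  |  860 * 0.164 = 141 ⇒ total 791
Group 2: 940 * 0.953 = 896
Group 3: 1590 * 0.934 = 1485
Group 4: 2210 * 0.93 = 2055
Group 5: 860 * 0.915 + 390 * 0.381 = 787 + 149 = 936
End of period: [791, 896, 1485, 2055, 936]
— Period 2 —
Births: 1485 * 0.294 = 437  |  2055 * 0.164 = 337 ⇒ total 774
Group 2: 791 * 0.953 = 754
Group 3: 896 * 0.934 = 837
Group 4: 1485 * 0.93 = 1381
Group 5: 2055 * 0.915 + 936 * 0.381 = 1880 + 357 = 2237
End of period: [774, 754, 837, 1381, 2237]
— Period 3 —
Births: 837 * 0.294 = 246  |  1381 * 0.164 = 226 ⇒ total 472
Group 2: 774 * 0.953 = 738
Group 3: 754 * 0.934 = 704
Group 4: 837 * 0.93 = 778
Group 5: 1381 * 0.915 + 2237 * 0.381 = 1264 + 852 = 2116
End of period: [472, 738, 704, 778, 2116]
Dependents (band 0–9 + band 40+) = 472 + 2116 = 2588; working-age = 2220; ratio = 2588/2220 × 100 = 116.6

116.6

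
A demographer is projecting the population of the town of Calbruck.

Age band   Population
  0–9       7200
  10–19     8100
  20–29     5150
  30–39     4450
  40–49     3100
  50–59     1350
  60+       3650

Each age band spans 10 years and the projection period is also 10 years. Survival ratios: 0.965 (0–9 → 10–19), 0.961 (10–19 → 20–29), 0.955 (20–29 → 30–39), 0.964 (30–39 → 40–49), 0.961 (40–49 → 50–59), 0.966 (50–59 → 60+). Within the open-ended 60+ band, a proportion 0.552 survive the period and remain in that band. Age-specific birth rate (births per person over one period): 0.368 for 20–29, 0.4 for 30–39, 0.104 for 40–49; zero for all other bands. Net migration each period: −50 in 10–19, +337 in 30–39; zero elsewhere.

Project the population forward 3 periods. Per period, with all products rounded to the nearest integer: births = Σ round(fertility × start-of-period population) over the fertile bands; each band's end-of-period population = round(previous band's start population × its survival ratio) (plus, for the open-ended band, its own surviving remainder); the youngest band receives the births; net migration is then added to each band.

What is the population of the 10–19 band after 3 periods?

5174

Period 1.
Births: 5150 * 0.368 = 1895, 4450 * 0.4 = 1780, 3100 * 0.104 = 322 → 3997
10–19: 7200 * 0.965 = 6948
20–29: 8100 * 0.961 = 7784
30–39: 5150 * 0.955 = 4918
40–49: 4450 * 0.964 = 4290
50–59: 3100 * 0.961 = 2979
60+: 1350 * 0.966 + 3650 * 0.552 = 1304 + 2015 = 3319
Net migration: 10–19 − 50 → 6898; 30–39 + 337 → 5255
Population now: 0–9=3997, 10–19=6898, 20–29=7784, 30–39=5255, 40–49=4290, 50–59=2979, 60+=3319
Period 2.
Births: 7784 * 0.368 = 2865, 5255 * 0.4 = 2102, 4290 * 0.104 = 446 → 5413
10–19: 3997 * 0.965 = 3857
20–29: 6898 * 0.961 = 6629
30–39: 7784 * 0.955 = 7434
40–49: 5255 * 0.964 = 5066
50–59: 4290 * 0.961 = 4123
60+: 2979 * 0.966 + 3319 * 0.552 = 2878 + 1832 = 4710
Net migration: 10–19 − 50 → 3807; 30–39 + 337 → 7771
Population now: 0–9=5413, 10–19=3807, 20–29=6629, 30–39=7771, 40–49=5066, 50–59=4123, 60+=4710
Period 3.
Births: 6629 * 0.368 = 2439, 7771 * 0.4 = 3108, 5066 * 0.104 = 527 → 6074
10–19: 5413 * 0.965 = 5224
20–29: 3807 * 0.961 = 3659
30–39: 6629 * 0.955 = 6331
40–49: 7771 * 0.964 = 7491
50–59: 5066 * 0.961 = 4868
60+: 4123 * 0.966 + 4710 * 0.552 = 3983 + 2600 = 6583
Net migration: 10–19 − 50 → 5174; 30–39 + 337 → 6668
Population now: 0–9=6074, 10–19=5174, 20–29=3659, 30–39=6668, 40–49=7491, 50–59=4868, 60+=6583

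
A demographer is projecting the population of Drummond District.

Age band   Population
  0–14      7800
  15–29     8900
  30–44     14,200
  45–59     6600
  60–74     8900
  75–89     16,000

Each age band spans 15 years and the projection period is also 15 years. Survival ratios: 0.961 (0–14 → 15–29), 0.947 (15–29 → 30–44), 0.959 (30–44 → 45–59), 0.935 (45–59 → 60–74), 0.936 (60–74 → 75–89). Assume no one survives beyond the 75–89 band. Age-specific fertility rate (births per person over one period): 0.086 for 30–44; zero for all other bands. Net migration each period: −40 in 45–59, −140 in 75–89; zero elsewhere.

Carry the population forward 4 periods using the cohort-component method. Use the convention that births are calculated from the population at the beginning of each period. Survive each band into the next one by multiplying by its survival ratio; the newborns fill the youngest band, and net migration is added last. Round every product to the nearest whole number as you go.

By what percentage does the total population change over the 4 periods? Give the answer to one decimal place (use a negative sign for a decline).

-75.0

— Period 1 —
Births: 14200 × 0.086 = 1221
15–29: 7800 × 0.961 = 7496
30–44: 8900 × 0.947 = 8428
45–59: 14200 × 0.959 = 13618
60–74: 6600 × 0.935 = 6171
75–89: 8900 × 0.936 = 8330
Net migration: 45–59 − 40 → 13578; 75–89 − 140 → 8190
End of period: [1221, 7496, 8428, 13578, 6171, 8190]
— Period 2 —
Births: 8428 × 0.086 = 725
15–29: 1221 × 0.961 = 1173
30–44: 7496 × 0.947 = 7099
45–59: 8428 × 0.959 = 8082
60–74: 13578 × 0.935 = 12695
75–89: 6171 × 0.936 = 5776
Net migration: 45–59 − 40 → 8042; 75–89 − 140 → 5636
End of period: [725, 1173, 7099, 8042, 12695, 5636]
— Period 3 —
Births: 7099 × 0.086 = 611
15–29: 725 × 0.961 = 697
30–44: 1173 × 0.947 = 1111
45–59: 7099 × 0.959 = 6808
60–74: 8042 × 0.935 = 7519
75–89: 12695 × 0.936 = 11883
Net migration: 45–59 − 40 → 6768; 75–89 − 140 → 11743
End of period: [611, 697, 1111, 6768, 7519, 11743]
— Period 4 —
Births: 1111 × 0.086 = 96
15–29: 611 × 0.961 = 587
30–44: 697 × 0.947 = 660
45–59: 1111 × 0.959 = 1065
60–74: 6768 × 0.935 = 6328
75–89: 7519 × 0.936 = 7038
Net migration: 45–59 − 40 → 1025; 75–89 − 140 → 6898
End of period: [96, 587, 660, 1025, 6328, 6898]
Total: 62400 → 15594; change = -46806; percentage change = -75.0%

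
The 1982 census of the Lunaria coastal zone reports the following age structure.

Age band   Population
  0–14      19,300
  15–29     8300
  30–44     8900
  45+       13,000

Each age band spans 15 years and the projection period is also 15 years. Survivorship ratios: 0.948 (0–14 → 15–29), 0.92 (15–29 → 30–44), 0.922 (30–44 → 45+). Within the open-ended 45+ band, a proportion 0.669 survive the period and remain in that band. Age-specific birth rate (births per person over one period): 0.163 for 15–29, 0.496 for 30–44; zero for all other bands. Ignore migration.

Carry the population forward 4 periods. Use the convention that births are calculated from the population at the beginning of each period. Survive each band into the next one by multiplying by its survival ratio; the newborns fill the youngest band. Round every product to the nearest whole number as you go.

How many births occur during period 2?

Period 1:
Births: 8300 * 0.163 = 1353 ; 8900 * 0.496 = 4414 → 5767
15–29: 19300 * 0.948 = 18296
30–44: 8300 * 0.92 = 7636
45+: 8900 * 0.922 + 13000 * 0.669 = 8206 + 8697 = 16903
→ [5767, 18296, 7636, 16903]
Period 2:
Births: 18296 * 0.163 = 2982 ; 7636 * 0.496 = 3787 → 6769
15–29: 5767 * 0.948 = 5467
30–44: 18296 * 0.92 = 16832
45+: 7636 * 0.922 + 16903 * 0.669 = 7040 + 11308 = 18348
→ [6769, 5467, 16832, 18348]

6769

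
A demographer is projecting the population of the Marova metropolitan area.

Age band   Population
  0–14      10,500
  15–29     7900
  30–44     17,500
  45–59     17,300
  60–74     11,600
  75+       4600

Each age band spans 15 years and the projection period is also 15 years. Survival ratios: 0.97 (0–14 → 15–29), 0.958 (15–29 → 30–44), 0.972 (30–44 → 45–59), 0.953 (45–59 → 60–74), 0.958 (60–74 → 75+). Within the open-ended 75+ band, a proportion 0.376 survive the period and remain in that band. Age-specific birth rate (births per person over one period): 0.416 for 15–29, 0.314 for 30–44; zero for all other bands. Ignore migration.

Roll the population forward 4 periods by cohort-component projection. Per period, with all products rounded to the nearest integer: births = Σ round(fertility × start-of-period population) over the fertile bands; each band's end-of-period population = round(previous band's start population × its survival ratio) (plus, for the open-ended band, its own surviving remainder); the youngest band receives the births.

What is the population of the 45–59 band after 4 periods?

7932

Let group 1 be 0–14 through group 6 = 75+.
— Period 1 —
Births: 7900 × 0.416 = 3286 ; 17500 × 0.314 = 5495 — total 8781
Group 2: 10500 × 0.97 = 10185
Group 3: 7900 × 0.958 = 7568
Group 4: 17500 × 0.972 = 17010
Group 5: 17300 × 0.953 = 16487
Group 6: 11600 × 0.958 + 4600 × 0.376 = 11113 + 1730 = 12843
Giving 8781 / 10185 / 7568 / 17010 / 16487 / 12843.
— Period 2 —
Births: 10185 × 0.416 = 4237 ; 7568 × 0.314 = 2376 — total 6613
Group 2: 8781 × 0.97 = 8518
Group 3: 10185 × 0.958 = 9757
Group 4: 7568 × 0.972 = 7356
Group 5: 17010 × 0.953 = 16211
Group 6: 16487 × 0.958 + 12843 × 0.376 = 15795 + 4829 = 20624
Giving 6613 / 8518 / 9757 / 7356 / 16211 / 20624.
— Period 3 —
Births: 8518 × 0.416 = 3543 ; 9757 × 0.314 = 3064 — total 6607
Group 2: 6613 × 0.97 = 6415
Group 3: 8518 × 0.958 = 8160
Group 4: 9757 × 0.972 = 9484
Group 5: 7356 × 0.953 = 7010
Group 6: 16211 × 0.958 + 20624 × 0.376 = 15530 + 7755 = 23285
Giving 6607 / 6415 / 8160 / 9484 / 7010 / 23285.
— Period 4 —
Births: 6415 × 0.416 = 2669 ; 8160 × 0.314 = 2562 — total 5231
Group 2: 6607 × 0.97 = 6409
Group 3: 6415 × 0.958 = 6146
Group 4: 8160 × 0.972 = 7932
Group 5: 9484 × 0.953 = 9038
Group 6: 7010 × 0.958 + 23285 × 0.376 = 6716 + 8755 = 15471
Giving 5231 / 6409 / 6146 / 7932 / 9038 / 15471.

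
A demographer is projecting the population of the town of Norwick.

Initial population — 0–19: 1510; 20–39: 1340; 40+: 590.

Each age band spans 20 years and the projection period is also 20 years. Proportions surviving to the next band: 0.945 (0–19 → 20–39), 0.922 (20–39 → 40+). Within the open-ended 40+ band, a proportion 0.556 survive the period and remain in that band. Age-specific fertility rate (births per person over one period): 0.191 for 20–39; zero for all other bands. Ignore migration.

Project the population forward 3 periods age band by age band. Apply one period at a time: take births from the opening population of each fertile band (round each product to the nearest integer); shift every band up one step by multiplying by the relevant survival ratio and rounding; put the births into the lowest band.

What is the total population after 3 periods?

1742

Numbering the bands 1..3 from youngest to oldest:
[period 1]
Births: 1340 * 0.191 = 256
Band 2: 1510 * 0.945 = 1427
Band 3: 1340 * 0.922 + 590 * 0.556 = 1235 + 328 = 1563
Giving 256 / 1427 / 1563.
[period 2]
Births: 1427 * 0.191 = 273
Band 2: 256 * 0.945 = 242
Band 3: 1427 * 0.922 + 1563 * 0.556 = 1316 + 869 = 2185
Giving 273 / 242 / 2185.
[period 3]
Births: 242 * 0.191 = 46
Band 2: 273 * 0.945 = 258
Band 3: 242 * 0.922 + 2185 * 0.556 = 223 + 1215 = 1438
Giving 46 / 258 / 1438.
Total after period 3: 46 + 258 + 1438 = 1742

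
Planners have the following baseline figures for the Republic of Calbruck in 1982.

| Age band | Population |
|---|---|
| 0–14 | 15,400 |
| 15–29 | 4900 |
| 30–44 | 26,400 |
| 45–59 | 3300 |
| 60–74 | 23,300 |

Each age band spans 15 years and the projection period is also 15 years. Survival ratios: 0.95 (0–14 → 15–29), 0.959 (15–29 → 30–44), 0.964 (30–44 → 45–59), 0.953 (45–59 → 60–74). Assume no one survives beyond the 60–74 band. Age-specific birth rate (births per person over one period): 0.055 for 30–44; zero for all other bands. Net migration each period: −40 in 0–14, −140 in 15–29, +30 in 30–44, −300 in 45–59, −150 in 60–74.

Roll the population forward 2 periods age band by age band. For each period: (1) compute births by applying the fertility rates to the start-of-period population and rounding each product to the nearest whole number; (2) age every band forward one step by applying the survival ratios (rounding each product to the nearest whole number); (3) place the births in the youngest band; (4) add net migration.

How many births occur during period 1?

Period 1.
Births: 26400 × 0.055 = 1452
15–29: 15400 × 0.95 = 14630
30–44: 4900 × 0.959 = 4699
45–59: 26400 × 0.964 = 25450
60–74: 3300 × 0.953 = 3145
Net migration: 0–14 − 40 → 1412; 15–29 − 140 → 14490; 30–44 + 30 → 4729; 45–59 − 300 → 25150; 60–74 − 150 → 2995
Giving 1412 / 14490 / 4729 / 25150 / 2995.

1452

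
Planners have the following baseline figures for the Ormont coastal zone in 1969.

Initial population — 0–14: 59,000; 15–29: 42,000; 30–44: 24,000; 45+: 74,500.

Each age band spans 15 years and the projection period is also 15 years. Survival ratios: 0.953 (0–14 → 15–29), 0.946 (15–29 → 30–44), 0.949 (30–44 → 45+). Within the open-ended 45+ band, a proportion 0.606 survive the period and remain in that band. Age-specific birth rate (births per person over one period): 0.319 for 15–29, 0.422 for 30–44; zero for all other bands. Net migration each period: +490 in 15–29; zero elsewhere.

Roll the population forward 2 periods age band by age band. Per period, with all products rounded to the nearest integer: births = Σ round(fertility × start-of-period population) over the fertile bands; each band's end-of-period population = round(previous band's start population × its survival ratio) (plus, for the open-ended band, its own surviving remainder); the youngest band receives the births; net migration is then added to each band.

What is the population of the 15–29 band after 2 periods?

Numbering the groups 1..4 from youngest to oldest:
— Period 1 —
Births: 42000 × 0.319 = 13398  |  24000 × 0.422 = 10128 — total 23526
Group 2: 59000 × 0.953 = 56227
Group 3: 42000 × 0.946 = 39732
Group 4: 24000 × 0.949 + 74500 × 0.606 = 22776 + 45147 = 67923
Net migration: Group 2 + 490 → 56717
End of period: [23526, 56717, 39732, 67923]
— Period 2 —
Births: 56717 × 0.319 = 18093  |  39732 × 0.422 = 16767 — total 34860
Group 2: 23526 × 0.953 = 22420
Group 3: 56717 × 0.946 = 53654
Group 4: 39732 × 0.949 + 67923 × 0.606 = 37706 + 41161 = 78867
Net migration: Group 2 + 490 → 22910
End of period: [34860, 22910, 53654, 78867]

22910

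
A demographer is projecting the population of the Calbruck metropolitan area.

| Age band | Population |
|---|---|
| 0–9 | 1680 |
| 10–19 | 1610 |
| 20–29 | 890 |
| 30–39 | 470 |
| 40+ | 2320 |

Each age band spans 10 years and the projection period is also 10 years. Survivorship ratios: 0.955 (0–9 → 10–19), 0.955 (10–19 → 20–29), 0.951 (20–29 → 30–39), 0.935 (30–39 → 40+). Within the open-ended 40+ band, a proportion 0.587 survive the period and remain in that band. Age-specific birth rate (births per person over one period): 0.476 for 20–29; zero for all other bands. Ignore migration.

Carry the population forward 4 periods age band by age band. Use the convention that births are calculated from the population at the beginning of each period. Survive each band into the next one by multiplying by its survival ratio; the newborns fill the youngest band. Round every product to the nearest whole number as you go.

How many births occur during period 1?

424

— Period 1 —
Births: 890 × 0.476 = 424
10–19: 1680 × 0.955 = 1604
20–29: 1610 × 0.955 = 1538
30–39: 890 × 0.951 = 846
40+: 470 × 0.935 + 2320 × 0.587 = 439 + 1362 = 1801
→ [424, 1604, 1538, 846, 1801]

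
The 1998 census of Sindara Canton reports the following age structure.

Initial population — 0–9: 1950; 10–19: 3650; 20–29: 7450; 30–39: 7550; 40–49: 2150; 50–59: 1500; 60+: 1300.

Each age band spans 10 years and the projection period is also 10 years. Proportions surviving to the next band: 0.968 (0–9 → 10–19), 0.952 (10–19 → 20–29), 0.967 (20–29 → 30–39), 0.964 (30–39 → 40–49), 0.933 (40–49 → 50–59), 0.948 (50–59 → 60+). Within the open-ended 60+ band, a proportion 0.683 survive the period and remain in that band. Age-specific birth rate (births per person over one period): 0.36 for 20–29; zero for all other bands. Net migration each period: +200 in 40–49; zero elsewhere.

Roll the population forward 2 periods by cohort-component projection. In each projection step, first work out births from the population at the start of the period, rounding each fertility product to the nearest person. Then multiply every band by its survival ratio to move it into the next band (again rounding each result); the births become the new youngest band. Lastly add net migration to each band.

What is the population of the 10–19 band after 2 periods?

2596

Call the groups 1 to 7, youngest first.
Period 1.
Births: 7450 × 0.36 = 2682
Group 2: 1950 × 0.968 = 1888
Group 3: 3650 × 0.952 = 3475
Group 4: 7450 × 0.967 = 7204
Group 5: 7550 × 0.964 = 7278
Group 6: 2150 × 0.933 = 2006
Group 7: 1500 × 0.948 + 1300 × 0.683 = 1422 + 888 = 2310
Net migration: Group 5 + 200 → 7478
Population now: 0–9=2682, 10–19=1888, 20–29=3475, 30–39=7204, 40–49=7478, 50–59=2006, 60+=2310
Period 2.
Births: 3475 × 0.36 = 1251
Group 2: 2682 × 0.968 = 2596
Group 3: 1888 × 0.952 = 1797
Group 4: 3475 × 0.967 = 3360
Group 5: 7204 × 0.964 = 6945
Group 6: 7478 × 0.933 = 6977
Group 7: 2006 × 0.948 + 2310 × 0.683 = 1902 + 1578 = 3480
Net migration: Group 5 + 200 → 7145
Population now: 0–9=1251, 10–19=2596, 20–29=1797, 30–39=3360, 40–49=7145, 50–59=6977, 60+=3480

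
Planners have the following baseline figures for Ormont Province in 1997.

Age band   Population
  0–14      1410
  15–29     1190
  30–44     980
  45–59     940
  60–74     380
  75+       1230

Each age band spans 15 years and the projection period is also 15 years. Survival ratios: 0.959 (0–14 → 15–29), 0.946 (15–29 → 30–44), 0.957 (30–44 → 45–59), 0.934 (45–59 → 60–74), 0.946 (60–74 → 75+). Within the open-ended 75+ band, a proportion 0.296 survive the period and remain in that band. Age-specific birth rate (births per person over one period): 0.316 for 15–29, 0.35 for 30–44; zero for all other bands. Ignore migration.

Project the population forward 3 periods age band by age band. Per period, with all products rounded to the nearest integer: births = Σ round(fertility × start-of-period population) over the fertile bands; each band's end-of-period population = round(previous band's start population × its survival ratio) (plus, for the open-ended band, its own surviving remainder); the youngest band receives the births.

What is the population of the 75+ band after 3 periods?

1138

Period 1.
Births: 1190 * 0.316 = 376, 980 * 0.35 = 343 → 719
15–29: 1410 * 0.959 = 1352
30–44: 1190 * 0.946 = 1126
45–59: 980 * 0.957 = 938
60–74: 940 * 0.934 = 878
75+: 380 * 0.946 + 1230 * 0.296 = 359 + 364 = 723
Population now: 0–14=719, 15–29=1352, 30–44=1126, 45–59=938, 60–74=878, 75+=723
Period 2.
Births: 1352 * 0.316 = 427, 1126 * 0.35 = 394 → 821
15–29: 719 * 0.959 = 690
30–44: 1352 * 0.946 = 1279
45–59: 1126 * 0.957 = 1078
60–74: 938 * 0.934 = 876
75+: 878 * 0.946 + 723 * 0.296 = 831 + 214 = 1045
Population now: 0–14=821, 15–29=690, 30–44=1279, 45–59=1078, 60–74=876, 75+=1045
Period 3.
Births: 690 * 0.316 = 218, 1279 * 0.35 = 448 → 666
15–29: 821 * 0.959 = 787
30–44: 690 * 0.946 = 653
45–59: 1279 * 0.957 = 1224
60–74: 1078 * 0.934 = 1007
75+: 876 * 0.946 + 1045 * 0.296 = 829 + 309 = 1138
Population now: 0–14=666, 15–29=787, 30–44=653, 45–59=1224, 60–74=1007, 75+=1138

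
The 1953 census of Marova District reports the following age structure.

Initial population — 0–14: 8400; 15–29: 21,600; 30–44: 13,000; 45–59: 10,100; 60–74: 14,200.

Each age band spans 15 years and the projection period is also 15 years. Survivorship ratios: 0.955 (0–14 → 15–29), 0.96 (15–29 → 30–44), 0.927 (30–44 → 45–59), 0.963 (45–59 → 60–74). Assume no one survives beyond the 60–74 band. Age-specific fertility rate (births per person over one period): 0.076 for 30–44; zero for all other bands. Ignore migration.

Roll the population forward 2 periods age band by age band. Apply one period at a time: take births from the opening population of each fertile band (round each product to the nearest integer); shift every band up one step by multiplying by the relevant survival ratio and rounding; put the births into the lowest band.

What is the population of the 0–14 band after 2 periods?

1576

Call the bands 1 to 5, youngest first.
Period 1.
Births: 13000 × 0.076 = 988
Band 2: 8400 × 0.955 = 8022
Band 3: 21600 × 0.96 = 20736
Band 4: 13000 × 0.927 = 12051
Band 5: 10100 × 0.963 = 9726
Giving 988 / 8022 / 20736 / 12051 / 9726.
Period 2.
Births: 20736 × 0.076 = 1576
Band 2: 988 × 0.955 = 944
Band 3: 8022 × 0.96 = 7701
Band 4: 20736 × 0.927 = 19222
Band 5: 12051 × 0.963 = 11605
Giving 1576 / 944 / 7701 / 19222 / 11605.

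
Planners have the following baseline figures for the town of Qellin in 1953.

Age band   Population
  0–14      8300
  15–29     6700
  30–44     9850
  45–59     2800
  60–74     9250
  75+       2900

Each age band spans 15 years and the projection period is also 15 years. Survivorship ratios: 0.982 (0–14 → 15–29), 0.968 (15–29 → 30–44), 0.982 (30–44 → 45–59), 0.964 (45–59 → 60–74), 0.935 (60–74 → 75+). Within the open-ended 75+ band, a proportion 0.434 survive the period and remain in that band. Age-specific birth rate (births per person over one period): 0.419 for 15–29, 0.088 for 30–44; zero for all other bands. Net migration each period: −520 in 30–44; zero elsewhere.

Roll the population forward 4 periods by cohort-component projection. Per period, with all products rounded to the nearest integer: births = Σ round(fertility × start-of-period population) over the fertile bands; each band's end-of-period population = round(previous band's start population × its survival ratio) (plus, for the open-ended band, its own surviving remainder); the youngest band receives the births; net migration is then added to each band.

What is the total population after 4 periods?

Call the bands 1 to 6, youngest first.
Period 1.
Births: 6700 * 0.419 = 2807, 9850 * 0.088 = 867 → 3674
Band 2: 8300 * 0.982 = 8151
Band 3: 6700 * 0.968 = 6486
Band 4: 9850 * 0.982 = 9673
Band 5: 2800 * 0.964 = 2699
Band 6: 9250 * 0.935 + 2900 * 0.434 = 8649 + 1259 = 9908
Net migration: Band 3 − 520 → 5966
Giving 3674 / 8151 / 5966 / 9673 / 2699 / 9908.
Period 2.
Births: 8151 * 0.419 = 3415, 5966 * 0.088 = 525 → 3940
Band 2: 3674 * 0.982 = 3608
Band 3: 8151 * 0.968 = 7890
Band 4: 5966 * 0.982 = 5859
Band 5: 9673 * 0.964 = 9325
Band 6: 2699 * 0.935 + 9908 * 0.434 = 2524 + 4300 = 6824
Net migration: Band 3 − 520 → 7370
Giving 3940 / 3608 / 7370 / 5859 / 9325 / 6824.
Period 3.
Births: 3608 * 0.419 = 1512, 7370 * 0.088 = 649 → 2161
Band 2: 3940 * 0.982 = 3869
Band 3: 3608 * 0.968 = 3493
Band 4: 7370 * 0.982 = 7237
Band 5: 5859 * 0.964 = 5648
Band 6: 9325 * 0.935 + 6824 * 0.434 = 8719 + 2962 = 11681
Net migration: Band 3 − 520 → 2973
Giving 2161 / 3869 / 2973 / 7237 / 5648 / 11681.
Period 4.
Births: 3869 * 0.419 = 1621, 2973 * 0.088 = 262 → 1883
Band 2: 2161 * 0.982 = 2122
Band 3: 3869 * 0.968 = 3745
Band 4: 2973 * 0.982 = 2919
Band 5: 7237 * 0.964 = 6976
Band 6: 5648 * 0.935 + 11681 * 0.434 = 5281 + 5070 = 10351
Net migration: Band 3 − 520 → 3225
Giving 1883 / 2122 / 3225 / 2919 / 6976 / 10351.
Total after period 4: 1883 + 2122 + 3225 + 2919 + 6976 + 10351 = 27476

27476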